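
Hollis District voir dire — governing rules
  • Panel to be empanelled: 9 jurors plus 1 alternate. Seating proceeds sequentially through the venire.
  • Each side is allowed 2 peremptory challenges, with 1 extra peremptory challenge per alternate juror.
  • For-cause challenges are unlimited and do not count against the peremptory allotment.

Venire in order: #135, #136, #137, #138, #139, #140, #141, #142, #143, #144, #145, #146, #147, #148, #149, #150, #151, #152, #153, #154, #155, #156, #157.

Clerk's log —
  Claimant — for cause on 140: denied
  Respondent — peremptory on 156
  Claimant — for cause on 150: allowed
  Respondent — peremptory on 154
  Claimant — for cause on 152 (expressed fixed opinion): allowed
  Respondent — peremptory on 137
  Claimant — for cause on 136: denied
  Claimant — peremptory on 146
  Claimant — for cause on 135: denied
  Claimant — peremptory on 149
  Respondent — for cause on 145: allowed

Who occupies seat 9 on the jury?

Removed: #137, #145, #146, #149, #150, #152, #154, #156. (#135, #136, #140 stay — for-cause denied.)
Seating in order: seats 1–9 → #135, #136, #138, #139, #140, #141, #142, #143, #144; alternates → #147.
So seat 9 is #144.

144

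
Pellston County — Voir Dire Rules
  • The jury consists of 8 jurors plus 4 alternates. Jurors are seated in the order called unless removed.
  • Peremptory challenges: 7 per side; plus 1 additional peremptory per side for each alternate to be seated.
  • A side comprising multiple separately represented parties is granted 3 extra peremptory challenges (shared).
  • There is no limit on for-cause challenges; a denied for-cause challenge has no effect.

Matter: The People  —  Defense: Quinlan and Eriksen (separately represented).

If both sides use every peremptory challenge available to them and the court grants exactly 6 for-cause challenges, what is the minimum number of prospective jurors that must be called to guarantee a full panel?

Seats to fill: 8 + 4 alternates = 12.
Peremptories — The People: 7 + 1×4 = 11; Defense: 7 + 1×4 + 3 = 14; total 25.
For-cause removals: 6.
Minimum venire: 12 + 25 + 6 = 43.

43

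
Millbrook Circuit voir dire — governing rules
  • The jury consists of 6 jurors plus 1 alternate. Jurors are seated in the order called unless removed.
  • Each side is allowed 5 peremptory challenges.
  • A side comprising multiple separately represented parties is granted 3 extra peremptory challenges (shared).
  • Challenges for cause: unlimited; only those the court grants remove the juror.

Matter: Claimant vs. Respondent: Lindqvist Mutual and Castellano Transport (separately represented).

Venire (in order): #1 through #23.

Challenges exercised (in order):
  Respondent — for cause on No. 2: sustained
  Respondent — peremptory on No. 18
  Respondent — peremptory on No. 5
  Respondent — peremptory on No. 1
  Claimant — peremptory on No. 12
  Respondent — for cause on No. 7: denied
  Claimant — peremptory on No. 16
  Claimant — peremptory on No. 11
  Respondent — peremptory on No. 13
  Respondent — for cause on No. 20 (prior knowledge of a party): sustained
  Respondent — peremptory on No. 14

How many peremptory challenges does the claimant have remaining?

Claimant allotment: 5.
Claimant peremptories used: #12, #16, #11 — 3.
Remaining: 5 − 3 = 2.

2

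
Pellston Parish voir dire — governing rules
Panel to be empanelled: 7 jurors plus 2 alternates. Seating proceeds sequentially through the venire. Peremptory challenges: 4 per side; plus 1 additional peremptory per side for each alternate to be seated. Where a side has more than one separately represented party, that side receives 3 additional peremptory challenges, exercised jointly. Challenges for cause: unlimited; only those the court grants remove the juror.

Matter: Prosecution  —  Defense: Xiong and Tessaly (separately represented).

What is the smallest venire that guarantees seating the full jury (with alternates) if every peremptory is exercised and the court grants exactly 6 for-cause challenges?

Seats to fill: 7 + 2 alternates = 9.
Peremptories — Prosecution: 4 + 1×2 = 6; Defense: 4 + 1×2 + 3 = 9; total 15.
For-cause removals: 6.
Minimum venire: 9 + 15 + 6 = 30.

30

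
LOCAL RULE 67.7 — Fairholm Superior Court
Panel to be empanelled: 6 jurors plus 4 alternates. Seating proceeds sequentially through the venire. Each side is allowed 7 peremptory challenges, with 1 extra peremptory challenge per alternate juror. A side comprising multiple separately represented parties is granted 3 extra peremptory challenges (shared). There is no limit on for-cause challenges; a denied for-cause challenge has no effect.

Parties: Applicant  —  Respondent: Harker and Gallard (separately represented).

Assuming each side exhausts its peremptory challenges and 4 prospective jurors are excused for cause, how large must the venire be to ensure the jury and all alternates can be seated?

39

Seats to fill: 6 + 4 alternates = 10.
Peremptories — Applicant: 7 + 1×4 = 11; Respondent: 7 + 1×4 + 3 = 14; total 25.
For-cause removals: 4.
Minimum venire: 10 + 25 + 4 = 39.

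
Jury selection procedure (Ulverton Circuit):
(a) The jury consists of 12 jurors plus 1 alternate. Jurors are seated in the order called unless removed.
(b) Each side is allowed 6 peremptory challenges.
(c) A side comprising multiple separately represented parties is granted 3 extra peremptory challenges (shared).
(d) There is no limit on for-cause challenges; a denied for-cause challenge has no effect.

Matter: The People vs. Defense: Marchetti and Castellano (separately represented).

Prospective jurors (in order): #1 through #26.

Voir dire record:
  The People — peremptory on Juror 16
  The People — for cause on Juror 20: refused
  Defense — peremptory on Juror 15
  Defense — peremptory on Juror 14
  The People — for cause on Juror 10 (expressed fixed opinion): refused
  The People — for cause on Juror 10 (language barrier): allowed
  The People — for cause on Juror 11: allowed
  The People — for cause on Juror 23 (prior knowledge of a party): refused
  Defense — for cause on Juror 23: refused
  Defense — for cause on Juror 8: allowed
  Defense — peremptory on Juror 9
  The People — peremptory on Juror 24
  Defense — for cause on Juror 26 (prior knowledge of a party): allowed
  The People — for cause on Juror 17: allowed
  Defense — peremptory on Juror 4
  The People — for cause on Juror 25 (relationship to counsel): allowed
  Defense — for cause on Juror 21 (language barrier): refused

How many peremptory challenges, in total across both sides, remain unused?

The People allotment: 6. Defense allotment: 6 base + 3 multi-party = 9.
The People peremptories used: #16, #24 — 2 (for-cause on #20, #10, #10, #11, #23, #17, #25 don't count).
Defense peremptories used: #15, #14, #9, #4 — 4 (for-cause on #23, #8, #26, #21 don't count).
Remaining: (6 − 2) + (9 − 4) = 9.

9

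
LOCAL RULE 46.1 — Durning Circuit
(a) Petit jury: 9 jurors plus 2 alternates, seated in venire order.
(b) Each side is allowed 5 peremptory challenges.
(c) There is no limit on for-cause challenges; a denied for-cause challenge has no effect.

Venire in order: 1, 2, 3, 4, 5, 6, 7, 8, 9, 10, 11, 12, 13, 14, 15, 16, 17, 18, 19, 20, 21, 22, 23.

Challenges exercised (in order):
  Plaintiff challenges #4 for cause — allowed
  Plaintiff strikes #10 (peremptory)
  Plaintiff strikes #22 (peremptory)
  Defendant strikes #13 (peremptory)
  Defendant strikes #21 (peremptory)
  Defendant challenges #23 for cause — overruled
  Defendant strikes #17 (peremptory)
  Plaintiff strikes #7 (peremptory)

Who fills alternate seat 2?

Removed: #4, #7, #10, #13, #17, #21, #22. (#23 stays — for-cause denied.)
Seating in order: seats 1–9 → #1, #2, #3, #5, #6, #8, #9, #11, #12; alternates → #14, #15.
So alternate 2 is #15.

15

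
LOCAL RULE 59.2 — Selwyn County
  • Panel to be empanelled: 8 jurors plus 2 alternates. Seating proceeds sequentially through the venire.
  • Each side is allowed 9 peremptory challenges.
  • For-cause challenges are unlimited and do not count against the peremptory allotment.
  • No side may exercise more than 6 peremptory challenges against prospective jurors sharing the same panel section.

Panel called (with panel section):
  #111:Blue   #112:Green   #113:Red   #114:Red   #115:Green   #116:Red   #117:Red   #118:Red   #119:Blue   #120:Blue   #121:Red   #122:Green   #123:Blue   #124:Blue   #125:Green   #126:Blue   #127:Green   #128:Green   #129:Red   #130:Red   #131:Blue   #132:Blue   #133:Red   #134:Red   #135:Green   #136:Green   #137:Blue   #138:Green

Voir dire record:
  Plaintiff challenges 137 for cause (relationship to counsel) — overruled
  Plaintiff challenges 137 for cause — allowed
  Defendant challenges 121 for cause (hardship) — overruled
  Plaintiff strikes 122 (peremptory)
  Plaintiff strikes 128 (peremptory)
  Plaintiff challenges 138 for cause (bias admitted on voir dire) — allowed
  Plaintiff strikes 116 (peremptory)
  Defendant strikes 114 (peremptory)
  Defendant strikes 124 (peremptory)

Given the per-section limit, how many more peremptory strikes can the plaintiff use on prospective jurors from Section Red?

Plaintiff peremptories so far: #122, #128, #116 — 3 of 9 used, 6 left overall.
Against Section Red: #116 — 1 used; per-section cap 6 leaves 5.
Binding limit: min(6, 5) = 5.

5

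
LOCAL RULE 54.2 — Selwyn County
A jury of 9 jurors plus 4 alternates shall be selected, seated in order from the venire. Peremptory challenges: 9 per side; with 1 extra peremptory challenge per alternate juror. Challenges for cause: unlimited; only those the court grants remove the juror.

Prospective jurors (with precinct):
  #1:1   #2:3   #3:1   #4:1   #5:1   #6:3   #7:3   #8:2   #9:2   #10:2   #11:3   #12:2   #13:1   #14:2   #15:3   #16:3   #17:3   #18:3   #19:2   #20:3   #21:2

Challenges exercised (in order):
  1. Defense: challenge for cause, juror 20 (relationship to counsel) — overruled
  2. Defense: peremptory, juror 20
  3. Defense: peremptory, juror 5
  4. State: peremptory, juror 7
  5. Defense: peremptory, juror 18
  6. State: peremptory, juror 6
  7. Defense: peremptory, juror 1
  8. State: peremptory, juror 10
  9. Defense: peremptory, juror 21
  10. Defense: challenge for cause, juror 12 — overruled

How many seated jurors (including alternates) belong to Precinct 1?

3

Removed: #1, #5, #6, #7, #10, #18, #20, #21.
Seated (13 incl. alternates): #2, #3, #4, #8, #9, #11, #12, #13, #14, #15, #16, #17, #19.
Of those, in Precinct 1: #3, #4, #13 → 3.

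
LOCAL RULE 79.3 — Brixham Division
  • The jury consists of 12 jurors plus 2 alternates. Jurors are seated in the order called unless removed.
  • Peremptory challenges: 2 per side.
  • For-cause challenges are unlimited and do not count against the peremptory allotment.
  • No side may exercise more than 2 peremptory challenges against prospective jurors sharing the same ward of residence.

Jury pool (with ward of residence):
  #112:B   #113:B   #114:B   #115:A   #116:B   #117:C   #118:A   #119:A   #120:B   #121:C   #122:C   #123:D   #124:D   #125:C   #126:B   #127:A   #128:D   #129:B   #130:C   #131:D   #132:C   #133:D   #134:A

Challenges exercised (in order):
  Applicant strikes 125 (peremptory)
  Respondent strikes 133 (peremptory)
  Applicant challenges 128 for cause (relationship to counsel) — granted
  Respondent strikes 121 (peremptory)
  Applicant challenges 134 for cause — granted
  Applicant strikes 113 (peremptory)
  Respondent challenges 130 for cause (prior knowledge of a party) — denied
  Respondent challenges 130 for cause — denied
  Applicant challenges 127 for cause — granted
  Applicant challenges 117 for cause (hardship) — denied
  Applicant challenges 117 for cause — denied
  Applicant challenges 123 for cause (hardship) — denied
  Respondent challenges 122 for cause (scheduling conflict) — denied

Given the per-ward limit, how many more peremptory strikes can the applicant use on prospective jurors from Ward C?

Applicant peremptories so far: #125, #113 — 2 of 2 used, 0 left overall.
Against Ward C: #125 — 1 used; per-ward cap 2 leaves 1.
Binding limit: min(0, 1) = 0.

0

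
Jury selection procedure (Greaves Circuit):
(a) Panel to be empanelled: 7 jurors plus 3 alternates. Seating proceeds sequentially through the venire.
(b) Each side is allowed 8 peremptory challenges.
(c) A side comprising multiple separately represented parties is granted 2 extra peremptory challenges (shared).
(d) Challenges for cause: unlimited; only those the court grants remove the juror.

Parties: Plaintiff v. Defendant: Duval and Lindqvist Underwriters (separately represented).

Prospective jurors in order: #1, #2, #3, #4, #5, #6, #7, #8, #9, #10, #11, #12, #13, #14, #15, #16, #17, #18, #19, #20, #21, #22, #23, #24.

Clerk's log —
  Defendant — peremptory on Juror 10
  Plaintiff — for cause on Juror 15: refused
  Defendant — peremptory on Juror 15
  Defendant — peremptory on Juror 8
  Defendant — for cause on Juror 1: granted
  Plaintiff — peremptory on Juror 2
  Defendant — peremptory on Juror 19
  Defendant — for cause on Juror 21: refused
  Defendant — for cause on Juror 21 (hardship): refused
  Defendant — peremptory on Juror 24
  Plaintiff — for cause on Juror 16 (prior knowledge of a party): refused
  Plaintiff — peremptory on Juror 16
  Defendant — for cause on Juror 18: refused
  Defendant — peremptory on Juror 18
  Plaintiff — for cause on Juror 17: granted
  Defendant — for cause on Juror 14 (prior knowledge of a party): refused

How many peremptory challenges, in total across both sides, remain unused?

Plaintiff allotment: 8. Defendant allotment: 8 base + 2 multi-party = 10.
Plaintiff peremptories used: #2, #16 — 2 (for-cause on #15, #16, #17 don't count).
Defendant peremptories used: #10, #15, #8, #19, #24, #18 — 6 (for-cause on #1, #21, #21, #18, #14 don't count).
Remaining: (8 − 2) + (10 − 6) = 10.

10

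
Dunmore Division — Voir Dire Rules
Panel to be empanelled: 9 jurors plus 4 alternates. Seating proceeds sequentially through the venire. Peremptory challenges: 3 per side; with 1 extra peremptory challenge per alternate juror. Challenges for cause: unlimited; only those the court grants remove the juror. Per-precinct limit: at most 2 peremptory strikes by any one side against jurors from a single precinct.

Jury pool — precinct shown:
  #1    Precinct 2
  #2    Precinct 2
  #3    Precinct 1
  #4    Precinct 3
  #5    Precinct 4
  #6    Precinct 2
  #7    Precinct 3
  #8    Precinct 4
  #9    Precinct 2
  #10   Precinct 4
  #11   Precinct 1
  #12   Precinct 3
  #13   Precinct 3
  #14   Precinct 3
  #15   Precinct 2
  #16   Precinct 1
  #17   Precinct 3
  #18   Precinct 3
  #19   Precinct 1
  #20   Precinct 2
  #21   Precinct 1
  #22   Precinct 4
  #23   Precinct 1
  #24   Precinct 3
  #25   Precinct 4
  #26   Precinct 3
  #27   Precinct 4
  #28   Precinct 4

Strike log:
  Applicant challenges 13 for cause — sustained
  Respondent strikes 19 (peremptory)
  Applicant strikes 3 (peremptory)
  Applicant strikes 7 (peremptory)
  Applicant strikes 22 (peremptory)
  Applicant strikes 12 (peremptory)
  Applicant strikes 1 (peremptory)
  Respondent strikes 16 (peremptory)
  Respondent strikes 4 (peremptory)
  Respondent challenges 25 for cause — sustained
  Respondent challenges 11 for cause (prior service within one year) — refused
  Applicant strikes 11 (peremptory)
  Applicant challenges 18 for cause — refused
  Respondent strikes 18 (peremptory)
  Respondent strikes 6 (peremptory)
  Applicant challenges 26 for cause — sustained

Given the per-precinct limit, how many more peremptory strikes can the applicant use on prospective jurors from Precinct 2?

Applicant peremptories so far: #3, #7, #22, #12, #1, #11 — 6 of 7 used, 1 left overall.
Against Precinct 2: #1 — 1 used; per-precinct cap 2 leaves 1.
Binding limit: min(1, 1) = 1.

1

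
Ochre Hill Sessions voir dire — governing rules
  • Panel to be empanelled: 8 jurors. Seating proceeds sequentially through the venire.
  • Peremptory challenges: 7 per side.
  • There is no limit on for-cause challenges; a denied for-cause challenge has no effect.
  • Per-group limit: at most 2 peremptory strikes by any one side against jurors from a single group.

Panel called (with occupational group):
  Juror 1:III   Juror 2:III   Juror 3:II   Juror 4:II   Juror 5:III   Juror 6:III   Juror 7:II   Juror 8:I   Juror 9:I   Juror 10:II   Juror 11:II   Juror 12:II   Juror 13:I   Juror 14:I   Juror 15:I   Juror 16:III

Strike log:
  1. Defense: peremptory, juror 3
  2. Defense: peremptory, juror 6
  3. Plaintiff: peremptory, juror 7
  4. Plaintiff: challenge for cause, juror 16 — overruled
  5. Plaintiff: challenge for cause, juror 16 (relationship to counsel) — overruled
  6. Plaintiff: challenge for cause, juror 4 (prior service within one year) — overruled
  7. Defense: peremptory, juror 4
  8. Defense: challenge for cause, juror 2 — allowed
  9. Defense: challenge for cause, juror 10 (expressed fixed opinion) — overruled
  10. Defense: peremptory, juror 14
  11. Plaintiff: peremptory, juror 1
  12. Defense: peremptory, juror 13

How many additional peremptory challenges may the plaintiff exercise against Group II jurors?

Plaintiff peremptories so far: #7, #1 — 2 of 7 used, 5 left overall.
Against Group II: #7 — 1 used; per-group cap 2 leaves 1.
Binding limit: min(5, 1) = 1.

1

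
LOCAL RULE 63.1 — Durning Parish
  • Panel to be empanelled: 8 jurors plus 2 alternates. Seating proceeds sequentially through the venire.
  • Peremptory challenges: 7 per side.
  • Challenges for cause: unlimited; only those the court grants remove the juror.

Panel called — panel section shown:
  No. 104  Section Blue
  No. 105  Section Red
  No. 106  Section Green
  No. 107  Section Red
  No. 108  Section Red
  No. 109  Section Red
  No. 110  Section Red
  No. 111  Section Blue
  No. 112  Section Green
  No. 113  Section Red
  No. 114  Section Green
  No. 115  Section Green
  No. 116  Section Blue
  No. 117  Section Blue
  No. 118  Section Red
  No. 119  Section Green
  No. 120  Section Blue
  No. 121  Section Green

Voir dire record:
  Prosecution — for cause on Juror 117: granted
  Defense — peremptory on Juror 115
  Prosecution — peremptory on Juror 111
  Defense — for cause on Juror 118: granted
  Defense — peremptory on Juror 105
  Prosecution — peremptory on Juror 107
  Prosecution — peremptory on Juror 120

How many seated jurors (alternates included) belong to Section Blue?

Removed: #105, #107, #111, #115, #117, #118, #120.
Seated (10 incl. alternates): #104, #106, #108, #109, #110, #112, #113, #114, #116, #119.
Of those, in Section Blue: #104, #116 → 2.

2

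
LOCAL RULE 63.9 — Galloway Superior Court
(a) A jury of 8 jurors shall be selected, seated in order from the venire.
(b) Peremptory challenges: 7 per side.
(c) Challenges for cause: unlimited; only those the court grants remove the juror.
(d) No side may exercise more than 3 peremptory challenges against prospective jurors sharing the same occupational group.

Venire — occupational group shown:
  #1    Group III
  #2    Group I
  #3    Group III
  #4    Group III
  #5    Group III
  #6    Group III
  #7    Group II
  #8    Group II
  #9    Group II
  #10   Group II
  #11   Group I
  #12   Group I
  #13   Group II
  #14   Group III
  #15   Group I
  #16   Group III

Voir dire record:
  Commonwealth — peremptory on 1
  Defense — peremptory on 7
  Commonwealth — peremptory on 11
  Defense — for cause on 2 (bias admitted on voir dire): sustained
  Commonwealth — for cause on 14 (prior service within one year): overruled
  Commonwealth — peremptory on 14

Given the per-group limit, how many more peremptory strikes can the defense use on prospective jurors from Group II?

Defense peremptories so far: #7 — 1 of 7 used, 6 left overall.
Against Group II: #7 — 1 used; per-group cap 3 leaves 2.
Binding limit: min(6, 2) = 2.

2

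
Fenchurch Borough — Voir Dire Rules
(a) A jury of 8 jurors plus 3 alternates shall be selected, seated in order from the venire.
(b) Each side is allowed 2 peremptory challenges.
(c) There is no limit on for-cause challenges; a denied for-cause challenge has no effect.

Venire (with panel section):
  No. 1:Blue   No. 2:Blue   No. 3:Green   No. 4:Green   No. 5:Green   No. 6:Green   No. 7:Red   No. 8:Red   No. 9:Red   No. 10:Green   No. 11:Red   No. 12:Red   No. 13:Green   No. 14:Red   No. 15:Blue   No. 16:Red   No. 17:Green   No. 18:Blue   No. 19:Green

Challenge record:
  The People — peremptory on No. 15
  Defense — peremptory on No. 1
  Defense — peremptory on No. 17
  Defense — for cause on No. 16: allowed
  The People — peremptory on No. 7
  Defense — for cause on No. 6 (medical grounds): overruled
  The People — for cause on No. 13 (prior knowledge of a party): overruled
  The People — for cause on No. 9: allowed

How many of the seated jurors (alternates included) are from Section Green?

6

Removed: #1, #7, #9, #15, #16, #17.
Seated (11 incl. alternates): #2, #3, #4, #5, #6, #8, #10, #11, #12, #13, #14.
Of those, in Section Green: #3, #4, #5, #6, #10, #13 → 6.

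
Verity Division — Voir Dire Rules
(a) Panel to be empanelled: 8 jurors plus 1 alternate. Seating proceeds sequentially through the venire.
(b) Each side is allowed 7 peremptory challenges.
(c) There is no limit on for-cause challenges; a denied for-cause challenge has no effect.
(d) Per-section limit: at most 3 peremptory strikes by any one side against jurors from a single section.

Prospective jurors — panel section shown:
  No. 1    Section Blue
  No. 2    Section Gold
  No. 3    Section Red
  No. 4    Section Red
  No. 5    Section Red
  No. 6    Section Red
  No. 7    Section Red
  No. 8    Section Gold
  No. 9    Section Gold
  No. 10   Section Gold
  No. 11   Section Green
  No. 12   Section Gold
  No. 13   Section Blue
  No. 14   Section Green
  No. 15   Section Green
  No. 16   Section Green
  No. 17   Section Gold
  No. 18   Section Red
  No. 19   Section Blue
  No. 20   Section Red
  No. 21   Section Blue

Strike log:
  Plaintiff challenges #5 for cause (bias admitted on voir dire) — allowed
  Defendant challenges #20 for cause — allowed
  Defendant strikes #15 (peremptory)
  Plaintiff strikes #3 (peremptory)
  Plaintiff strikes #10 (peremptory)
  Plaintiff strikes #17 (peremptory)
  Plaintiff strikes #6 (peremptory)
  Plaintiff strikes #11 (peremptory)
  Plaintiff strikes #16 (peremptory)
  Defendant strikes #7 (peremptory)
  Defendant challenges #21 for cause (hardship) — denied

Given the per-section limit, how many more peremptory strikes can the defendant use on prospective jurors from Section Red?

Defendant peremptories so far: #15, #7 — 2 of 7 used, 5 left overall.
Against Section Red: #7 — 1 used; per-section cap 3 leaves 2.
Binding limit: min(5, 2) = 2.

2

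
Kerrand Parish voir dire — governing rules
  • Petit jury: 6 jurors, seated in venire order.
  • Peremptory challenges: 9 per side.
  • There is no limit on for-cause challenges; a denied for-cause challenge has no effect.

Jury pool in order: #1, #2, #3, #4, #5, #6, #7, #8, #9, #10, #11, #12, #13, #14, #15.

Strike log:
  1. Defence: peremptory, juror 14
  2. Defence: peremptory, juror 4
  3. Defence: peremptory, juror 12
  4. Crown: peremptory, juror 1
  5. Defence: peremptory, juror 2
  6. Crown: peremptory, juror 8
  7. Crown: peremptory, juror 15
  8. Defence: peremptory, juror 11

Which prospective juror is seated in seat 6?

10

Removed: #1, #2, #4, #8, #11, #12, #14, #15.
Seating in order: seats 1–6 → #3, #5, #6, #7, #9, #10.
So seat 6 is #10.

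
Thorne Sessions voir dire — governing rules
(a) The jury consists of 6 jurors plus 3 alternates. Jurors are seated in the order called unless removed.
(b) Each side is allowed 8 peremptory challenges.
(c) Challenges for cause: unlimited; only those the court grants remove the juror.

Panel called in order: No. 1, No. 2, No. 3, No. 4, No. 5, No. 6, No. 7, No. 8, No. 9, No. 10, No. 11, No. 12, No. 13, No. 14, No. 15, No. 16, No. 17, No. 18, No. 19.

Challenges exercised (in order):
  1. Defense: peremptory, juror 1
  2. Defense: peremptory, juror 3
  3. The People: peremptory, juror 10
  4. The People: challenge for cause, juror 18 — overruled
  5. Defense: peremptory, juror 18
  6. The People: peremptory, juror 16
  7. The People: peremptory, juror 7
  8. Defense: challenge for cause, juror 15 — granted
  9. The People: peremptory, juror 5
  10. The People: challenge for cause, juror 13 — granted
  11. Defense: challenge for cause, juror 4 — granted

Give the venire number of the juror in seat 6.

12

Removed: #1, #3, #4, #5, #7, #10, #13, #15, #16, #18.
Seating in order: seats 1–6 → #2, #6, #8, #9, #11, #12; alternates → #14, #17, #19.
So seat 6 is #12.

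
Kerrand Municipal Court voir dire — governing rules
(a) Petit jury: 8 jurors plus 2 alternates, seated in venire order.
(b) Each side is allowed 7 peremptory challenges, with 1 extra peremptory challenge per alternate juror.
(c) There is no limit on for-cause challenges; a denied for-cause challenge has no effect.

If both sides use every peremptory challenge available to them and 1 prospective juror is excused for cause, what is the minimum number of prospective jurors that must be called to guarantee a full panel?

29

Seats to fill: 8 + 2 alternates = 10.
Peremptories: 7 + 1×2 = 9 per side × 2 sides = 18.
For-cause removals: 1.
Minimum venire: 10 + 18 + 1 = 29.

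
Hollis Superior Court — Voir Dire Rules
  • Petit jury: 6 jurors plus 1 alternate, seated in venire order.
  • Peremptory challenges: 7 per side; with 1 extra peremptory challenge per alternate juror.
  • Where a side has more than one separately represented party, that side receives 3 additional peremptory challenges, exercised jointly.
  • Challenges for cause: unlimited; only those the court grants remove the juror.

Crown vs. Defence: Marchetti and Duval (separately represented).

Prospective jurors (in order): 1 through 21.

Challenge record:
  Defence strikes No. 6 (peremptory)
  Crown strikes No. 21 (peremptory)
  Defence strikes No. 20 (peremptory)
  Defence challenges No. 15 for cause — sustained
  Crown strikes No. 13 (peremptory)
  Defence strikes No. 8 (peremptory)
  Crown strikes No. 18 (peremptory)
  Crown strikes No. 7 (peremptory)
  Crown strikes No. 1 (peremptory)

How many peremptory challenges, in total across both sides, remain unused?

11

Crown allotment: 7 base + 1 × 1 alternate = 8. Defence allotment: 7 base + 1 × 1 alternate + 3 multi-party = 11.
Crown peremptories used: #21, #13, #18, #7, #1 — 5.
Defence peremptories used: #6, #20, #8 — 3 (the for-cause on #15 doesn't count).
Remaining: (8 − 5) + (11 − 3) = 11.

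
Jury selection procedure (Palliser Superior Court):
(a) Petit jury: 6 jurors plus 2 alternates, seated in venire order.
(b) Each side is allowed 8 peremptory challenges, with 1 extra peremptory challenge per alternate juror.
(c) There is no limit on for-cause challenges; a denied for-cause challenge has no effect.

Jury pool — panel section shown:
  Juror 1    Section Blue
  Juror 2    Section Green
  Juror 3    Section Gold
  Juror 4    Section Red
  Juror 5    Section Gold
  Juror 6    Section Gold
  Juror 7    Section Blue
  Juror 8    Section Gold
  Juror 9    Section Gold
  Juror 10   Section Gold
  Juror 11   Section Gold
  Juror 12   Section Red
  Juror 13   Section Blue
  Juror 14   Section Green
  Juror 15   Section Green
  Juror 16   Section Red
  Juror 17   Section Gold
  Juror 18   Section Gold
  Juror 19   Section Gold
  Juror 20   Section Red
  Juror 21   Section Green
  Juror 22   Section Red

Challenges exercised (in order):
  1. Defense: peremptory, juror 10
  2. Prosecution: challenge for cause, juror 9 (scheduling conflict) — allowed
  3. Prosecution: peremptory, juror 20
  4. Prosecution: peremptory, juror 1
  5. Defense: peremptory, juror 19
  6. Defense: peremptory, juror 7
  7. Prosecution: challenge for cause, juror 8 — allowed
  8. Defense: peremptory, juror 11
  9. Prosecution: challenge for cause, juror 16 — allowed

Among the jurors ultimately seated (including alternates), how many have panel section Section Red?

Removed: #1, #7, #8, #9, #10, #11, #16, #19, #20.
Seated (8 incl. alternates): #2, #3, #4, #5, #6, #12, #13, #14.
Of those, in Section Red: #4, #12 → 2.

2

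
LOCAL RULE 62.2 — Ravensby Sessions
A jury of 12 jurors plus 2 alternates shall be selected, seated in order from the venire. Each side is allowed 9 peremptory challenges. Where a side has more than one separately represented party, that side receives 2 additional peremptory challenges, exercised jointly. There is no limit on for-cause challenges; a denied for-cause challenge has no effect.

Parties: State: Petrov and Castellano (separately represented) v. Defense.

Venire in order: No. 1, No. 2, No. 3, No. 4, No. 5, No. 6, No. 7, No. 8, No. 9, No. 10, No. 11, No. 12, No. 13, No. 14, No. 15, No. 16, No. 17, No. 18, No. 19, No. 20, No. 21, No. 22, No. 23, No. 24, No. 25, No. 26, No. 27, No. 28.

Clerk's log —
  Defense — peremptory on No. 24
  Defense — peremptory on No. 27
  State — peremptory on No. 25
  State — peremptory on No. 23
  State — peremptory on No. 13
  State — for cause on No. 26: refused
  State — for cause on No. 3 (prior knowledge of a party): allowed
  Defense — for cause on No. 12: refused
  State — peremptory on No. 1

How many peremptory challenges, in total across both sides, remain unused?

State allotment: 9 base + 2 multi-party = 11. Defense allotment: 9.
State peremptories used: #25, #23, #13, #1 — 4 (for-cause on #26, #3 don't count).
Defense peremptories used: #24, #27 — 2 (the for-cause on #12 doesn't count).
Remaining: (11 − 4) + (9 − 2) = 14.

14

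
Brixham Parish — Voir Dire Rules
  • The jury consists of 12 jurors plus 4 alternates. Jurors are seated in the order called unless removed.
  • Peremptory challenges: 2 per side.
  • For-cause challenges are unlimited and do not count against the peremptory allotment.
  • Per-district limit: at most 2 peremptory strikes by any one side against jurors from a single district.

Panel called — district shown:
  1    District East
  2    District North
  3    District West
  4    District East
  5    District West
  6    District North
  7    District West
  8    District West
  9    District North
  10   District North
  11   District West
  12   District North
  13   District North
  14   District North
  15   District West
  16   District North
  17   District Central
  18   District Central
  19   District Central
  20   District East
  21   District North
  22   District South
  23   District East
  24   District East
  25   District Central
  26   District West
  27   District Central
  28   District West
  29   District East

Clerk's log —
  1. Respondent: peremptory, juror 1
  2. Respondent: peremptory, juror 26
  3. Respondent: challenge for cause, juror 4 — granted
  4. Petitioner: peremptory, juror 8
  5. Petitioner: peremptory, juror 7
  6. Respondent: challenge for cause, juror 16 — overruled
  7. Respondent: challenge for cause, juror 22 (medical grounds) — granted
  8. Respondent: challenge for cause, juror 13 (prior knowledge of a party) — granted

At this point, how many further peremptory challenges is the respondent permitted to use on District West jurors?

0

Respondent peremptories so far: #1, #26 — 2 of 2 used, 0 left overall.
Against District West: #26 — 1 used; per-district cap 2 leaves 1.
Binding limit: min(0, 1) = 0.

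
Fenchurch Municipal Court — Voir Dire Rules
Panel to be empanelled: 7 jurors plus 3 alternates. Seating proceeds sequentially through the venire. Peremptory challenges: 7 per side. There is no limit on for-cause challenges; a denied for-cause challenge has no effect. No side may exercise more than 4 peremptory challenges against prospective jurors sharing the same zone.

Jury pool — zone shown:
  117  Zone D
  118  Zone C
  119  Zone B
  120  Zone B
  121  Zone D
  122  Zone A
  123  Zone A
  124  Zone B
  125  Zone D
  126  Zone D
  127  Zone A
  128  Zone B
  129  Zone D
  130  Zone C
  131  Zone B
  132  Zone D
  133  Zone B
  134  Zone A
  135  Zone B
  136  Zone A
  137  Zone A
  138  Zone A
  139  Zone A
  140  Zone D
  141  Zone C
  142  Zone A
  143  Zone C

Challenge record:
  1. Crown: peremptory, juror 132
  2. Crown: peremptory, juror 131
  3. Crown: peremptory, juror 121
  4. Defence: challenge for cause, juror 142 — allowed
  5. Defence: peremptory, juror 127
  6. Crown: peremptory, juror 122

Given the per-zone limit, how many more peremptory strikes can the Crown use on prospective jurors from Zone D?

Crown peremptories so far: #132, #131, #121, #122 — 4 of 7 used, 3 left overall.
Against Zone D: #132, #121 — 2 used; per-zone cap 4 leaves 2.
Binding limit: min(3, 2) = 2.

2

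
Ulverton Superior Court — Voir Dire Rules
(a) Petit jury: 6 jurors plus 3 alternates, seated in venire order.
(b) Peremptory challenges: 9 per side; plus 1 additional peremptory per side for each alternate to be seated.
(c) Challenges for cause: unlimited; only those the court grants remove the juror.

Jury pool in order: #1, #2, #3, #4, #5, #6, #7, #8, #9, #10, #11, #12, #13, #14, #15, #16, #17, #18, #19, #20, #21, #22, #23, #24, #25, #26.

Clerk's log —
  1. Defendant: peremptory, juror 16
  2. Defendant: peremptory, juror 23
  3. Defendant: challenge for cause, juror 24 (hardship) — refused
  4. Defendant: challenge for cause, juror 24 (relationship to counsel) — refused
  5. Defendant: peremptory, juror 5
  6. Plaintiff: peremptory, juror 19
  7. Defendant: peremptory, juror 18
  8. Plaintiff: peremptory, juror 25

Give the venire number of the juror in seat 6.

Removed: #5, #16, #18, #19, #23, #25. (#24 stays — for-cause denied.)
Seating in order: seats 1–6 → #1, #2, #3, #4, #6, #7; alternates → #8, #9, #10.
So seat 6 is #7.

7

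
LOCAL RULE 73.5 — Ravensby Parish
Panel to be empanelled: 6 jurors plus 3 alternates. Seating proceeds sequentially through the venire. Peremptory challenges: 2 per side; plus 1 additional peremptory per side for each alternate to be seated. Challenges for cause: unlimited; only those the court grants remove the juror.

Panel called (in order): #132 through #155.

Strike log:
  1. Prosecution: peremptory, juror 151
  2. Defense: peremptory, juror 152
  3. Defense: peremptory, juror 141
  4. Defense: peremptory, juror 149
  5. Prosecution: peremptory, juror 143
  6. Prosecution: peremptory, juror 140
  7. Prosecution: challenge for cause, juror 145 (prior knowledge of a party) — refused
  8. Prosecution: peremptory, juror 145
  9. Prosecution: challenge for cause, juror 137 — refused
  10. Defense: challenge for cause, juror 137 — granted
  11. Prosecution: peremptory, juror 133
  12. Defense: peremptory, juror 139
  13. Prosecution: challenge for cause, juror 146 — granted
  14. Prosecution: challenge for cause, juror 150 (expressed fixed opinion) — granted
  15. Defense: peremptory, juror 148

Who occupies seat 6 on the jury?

142

Removed: #133, #137, #139, #140, #141, #143, #145, #146, #148, #149, #150, #151, #152.
Seating in order: seats 1–6 → #132, #134, #135, #136, #138, #142; alternates → #144, #147, #153.
So seat 6 is #142.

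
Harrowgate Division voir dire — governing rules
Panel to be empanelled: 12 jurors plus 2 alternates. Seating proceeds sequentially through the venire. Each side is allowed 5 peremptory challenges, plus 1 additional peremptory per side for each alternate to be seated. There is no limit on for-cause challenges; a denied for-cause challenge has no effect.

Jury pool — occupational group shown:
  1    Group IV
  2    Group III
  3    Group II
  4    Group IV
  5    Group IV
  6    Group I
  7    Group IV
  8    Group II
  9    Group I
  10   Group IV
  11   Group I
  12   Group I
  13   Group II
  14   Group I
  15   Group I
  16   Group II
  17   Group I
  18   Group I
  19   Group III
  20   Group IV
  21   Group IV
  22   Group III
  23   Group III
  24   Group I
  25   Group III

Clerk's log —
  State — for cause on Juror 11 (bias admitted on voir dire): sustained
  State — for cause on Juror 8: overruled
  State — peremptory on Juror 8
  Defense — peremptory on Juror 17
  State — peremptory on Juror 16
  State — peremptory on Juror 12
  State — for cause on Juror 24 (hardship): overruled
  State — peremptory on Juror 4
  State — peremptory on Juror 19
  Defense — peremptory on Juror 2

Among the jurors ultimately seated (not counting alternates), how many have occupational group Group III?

Removed: #2, #4, #8, #11, #12, #16, #17, #19.
Seated jurors 1–12: #1, #3, #5, #6, #7, #9, #10, #13, #14, #15, #18, #20 (alternates #21, #22 not counted).
None of those are in Group III → 0.

0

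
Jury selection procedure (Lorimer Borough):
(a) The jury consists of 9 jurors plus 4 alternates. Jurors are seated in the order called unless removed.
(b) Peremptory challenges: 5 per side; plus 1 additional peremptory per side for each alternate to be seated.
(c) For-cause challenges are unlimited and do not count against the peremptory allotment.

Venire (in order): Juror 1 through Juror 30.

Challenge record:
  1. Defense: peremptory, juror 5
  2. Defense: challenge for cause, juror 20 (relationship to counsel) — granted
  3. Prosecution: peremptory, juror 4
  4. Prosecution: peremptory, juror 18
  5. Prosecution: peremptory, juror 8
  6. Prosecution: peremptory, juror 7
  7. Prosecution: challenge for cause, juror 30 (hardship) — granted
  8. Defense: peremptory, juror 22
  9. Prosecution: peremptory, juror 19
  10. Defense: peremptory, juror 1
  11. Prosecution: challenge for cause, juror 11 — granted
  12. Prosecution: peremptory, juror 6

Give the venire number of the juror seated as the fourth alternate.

Removed: #1, #4, #5, #6, #7, #8, #11, #18, #19, #20, #22, #30.
Seating in order: seats 1–9 → #2, #3, #9, #10, #12, #13, #14, #15, #16; alternates → #17, #21, #23, #24.
So alternate 4 is #24.

24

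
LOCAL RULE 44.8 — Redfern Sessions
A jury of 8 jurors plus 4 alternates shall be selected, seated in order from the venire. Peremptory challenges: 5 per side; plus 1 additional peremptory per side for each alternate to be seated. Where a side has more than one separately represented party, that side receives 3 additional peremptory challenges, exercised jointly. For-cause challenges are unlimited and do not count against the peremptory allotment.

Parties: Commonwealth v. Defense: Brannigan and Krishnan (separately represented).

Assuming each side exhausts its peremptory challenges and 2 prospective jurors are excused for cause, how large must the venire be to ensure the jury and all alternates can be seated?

Seats to fill: 8 + 4 alternates = 12.
Peremptories — Commonwealth: 5 + 1×4 = 9; Defense: 5 + 1×4 + 3 = 12; total 21.
For-cause removals: 2.
Minimum venire: 12 + 21 + 2 = 35.

35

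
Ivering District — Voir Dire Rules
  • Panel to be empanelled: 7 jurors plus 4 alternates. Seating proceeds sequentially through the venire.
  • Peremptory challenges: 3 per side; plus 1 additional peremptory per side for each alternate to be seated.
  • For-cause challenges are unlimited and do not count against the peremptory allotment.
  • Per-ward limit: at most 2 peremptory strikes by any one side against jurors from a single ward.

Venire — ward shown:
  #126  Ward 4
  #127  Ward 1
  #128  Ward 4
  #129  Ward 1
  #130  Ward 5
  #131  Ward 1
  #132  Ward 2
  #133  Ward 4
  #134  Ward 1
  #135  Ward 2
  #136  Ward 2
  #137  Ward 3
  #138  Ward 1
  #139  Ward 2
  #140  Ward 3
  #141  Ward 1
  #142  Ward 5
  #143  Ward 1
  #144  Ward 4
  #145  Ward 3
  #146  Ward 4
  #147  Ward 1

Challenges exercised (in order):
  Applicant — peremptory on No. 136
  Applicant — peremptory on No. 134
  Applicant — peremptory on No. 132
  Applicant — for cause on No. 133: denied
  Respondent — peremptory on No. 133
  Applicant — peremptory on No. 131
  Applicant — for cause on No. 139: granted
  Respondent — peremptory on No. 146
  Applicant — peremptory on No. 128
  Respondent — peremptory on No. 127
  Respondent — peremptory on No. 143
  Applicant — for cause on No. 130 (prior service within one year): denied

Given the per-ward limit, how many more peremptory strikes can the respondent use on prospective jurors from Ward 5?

2

Respondent peremptories so far: #133, #146, #127, #143 — 4 of 7 used, 3 left overall.
Against Ward 5: none yet — per-ward cap 2 leaves 2.
Binding limit: min(3, 2) = 2.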